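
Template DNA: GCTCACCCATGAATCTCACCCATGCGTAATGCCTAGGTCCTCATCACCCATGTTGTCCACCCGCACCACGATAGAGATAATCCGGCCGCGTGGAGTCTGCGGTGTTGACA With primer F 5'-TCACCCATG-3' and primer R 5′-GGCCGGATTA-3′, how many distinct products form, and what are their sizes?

Three products: 85 bp, 72 bp, 44 bp

The forward primer TCACCCATG matches the top strand at positions 3–11, 16–24, 44–52.
The reverse primer's reverse complement is TAATCCGGCC, matching at positions 78–87.
Each forward site pairs with the reverse site to give a product ending at position 87: sizes 85, 72, 44 bp.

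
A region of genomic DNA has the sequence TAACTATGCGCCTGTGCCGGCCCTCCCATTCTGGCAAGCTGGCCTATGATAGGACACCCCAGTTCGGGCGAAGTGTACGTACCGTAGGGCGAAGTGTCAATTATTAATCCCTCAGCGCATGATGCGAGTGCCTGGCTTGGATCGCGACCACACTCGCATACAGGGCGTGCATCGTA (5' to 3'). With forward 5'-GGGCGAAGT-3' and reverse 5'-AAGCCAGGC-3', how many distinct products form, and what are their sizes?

Two products: 73 bp, 52 bp

The forward primer GGGCGAAGT matches the top strand at positions 66–74, 87–95.
The reverse primer's reverse complement is GCCTGGCTT, matching at positions 130–138.
Each forward site pairs with the reverse site to give a product ending at position 138: sizes 73, 52 bp.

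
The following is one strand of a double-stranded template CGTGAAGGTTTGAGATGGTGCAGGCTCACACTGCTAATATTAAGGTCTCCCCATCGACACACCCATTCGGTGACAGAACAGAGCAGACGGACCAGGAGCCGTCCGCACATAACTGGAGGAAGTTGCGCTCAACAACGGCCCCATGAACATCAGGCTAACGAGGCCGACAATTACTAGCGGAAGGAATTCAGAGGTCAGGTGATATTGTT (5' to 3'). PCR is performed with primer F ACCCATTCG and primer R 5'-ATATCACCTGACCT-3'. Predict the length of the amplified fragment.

145 bp

The forward primer matches the template at positions 61–69.
Taking the reverse complement of ATATCACCTGACCT gives AGGTCAGGTGATAT, found at positions 192–205 on the template; the primer anneals here to the top strand with its 3' end pointing upstream.
Amplicon spans positions 61–205: 145 bp.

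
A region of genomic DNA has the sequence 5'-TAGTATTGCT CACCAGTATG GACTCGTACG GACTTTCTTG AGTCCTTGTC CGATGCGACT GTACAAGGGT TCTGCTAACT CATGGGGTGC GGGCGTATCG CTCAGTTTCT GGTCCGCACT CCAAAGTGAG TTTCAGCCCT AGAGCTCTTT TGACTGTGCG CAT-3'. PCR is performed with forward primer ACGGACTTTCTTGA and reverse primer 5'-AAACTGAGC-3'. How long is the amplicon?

The forward primer matches the template at positions 28–41.
Reverse complement of the reverse primer: GCTCAGTTT. This occurs on the top strand at positions 100–108.
Product length = (reverse-primer end) − (forward-primer start) + 1 = 108 − 28 + 1 = 81 bp.

81 bp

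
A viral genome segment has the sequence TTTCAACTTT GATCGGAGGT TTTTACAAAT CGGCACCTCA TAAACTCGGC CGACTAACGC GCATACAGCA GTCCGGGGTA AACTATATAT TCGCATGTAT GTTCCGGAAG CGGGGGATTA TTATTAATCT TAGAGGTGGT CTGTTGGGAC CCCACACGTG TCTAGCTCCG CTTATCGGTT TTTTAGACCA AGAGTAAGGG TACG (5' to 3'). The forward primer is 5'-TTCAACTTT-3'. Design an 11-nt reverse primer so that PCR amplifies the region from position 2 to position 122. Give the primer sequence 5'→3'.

5'-AATAATCCCCC-3'

The product's 3' end on the top strand is position 122.
The reverse primer anneals to the top strand over positions 112–122, i.e. to GGGGGATTATT.
Its sequence written 5'→3' is the reverse complement: AATAATCCCCC.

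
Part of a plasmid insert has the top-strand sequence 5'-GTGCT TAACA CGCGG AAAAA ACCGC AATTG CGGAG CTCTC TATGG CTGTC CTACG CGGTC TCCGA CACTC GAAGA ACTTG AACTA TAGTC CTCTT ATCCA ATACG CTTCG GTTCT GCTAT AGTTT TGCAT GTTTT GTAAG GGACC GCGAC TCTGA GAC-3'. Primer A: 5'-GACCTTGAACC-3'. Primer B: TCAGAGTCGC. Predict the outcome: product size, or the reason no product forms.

No product — primer A has no binding site in the template.

Primer A (GACCTTGAACC) does not match the top strand, and its reverse complement GGTTCAAGGTC does not match either.
With no annealing site for primer A, no amplification occurs.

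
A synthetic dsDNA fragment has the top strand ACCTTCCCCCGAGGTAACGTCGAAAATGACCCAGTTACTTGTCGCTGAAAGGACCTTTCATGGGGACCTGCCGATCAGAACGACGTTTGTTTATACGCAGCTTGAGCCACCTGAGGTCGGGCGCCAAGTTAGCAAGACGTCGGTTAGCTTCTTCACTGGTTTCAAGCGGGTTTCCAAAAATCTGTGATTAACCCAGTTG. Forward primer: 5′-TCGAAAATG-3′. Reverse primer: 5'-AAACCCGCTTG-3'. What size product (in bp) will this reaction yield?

154 bp

Forward primer TCGAAAATG is found on the top strand at positions 20–28.
The reverse primer's reverse complement is CAAGCGGGTTT, which matches the template at positions 163–173.
The product runs from position 20 to position 173, so its length is 173 − 20 + 1 = 154 bp.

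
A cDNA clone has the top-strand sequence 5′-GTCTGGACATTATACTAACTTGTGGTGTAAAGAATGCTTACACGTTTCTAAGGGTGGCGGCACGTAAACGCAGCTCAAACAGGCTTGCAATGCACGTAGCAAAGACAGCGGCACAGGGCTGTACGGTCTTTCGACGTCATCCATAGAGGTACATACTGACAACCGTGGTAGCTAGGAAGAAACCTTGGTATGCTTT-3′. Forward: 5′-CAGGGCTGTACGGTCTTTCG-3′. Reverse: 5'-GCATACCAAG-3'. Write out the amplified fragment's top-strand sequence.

Forward primer CAGGGCTGTACGGTCTTTCG is found on the top strand at positions 114–133.
Reverse complement of the reverse primer: CTTGGTATGC. This occurs on the top strand at positions 184–193.
The product is the template from position 114 through 193 (80 bp).

5'-CAGGGCTGTACGGTCTTTCGACGTCATCCATAGAGGTACATACTGACAACCGTGGTAGCTAGGAAGAAACCTTGGTATGC-3'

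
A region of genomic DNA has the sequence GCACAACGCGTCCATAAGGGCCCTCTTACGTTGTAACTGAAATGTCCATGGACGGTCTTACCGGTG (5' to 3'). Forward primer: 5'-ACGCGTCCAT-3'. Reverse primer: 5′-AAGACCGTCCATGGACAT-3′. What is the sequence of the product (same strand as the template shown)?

5'-ACGCGTCCATAAGGGCCCTCTTACGTTGTAACTGAAATGTCCATGGACGGTCTT-3'

Forward primer ACGCGTCCAT is found on the top strand at positions 6–15.
Taking the reverse complement of AAGACCGTCCATGGACAT gives ATGTCCATGGACGGTCTT, found at positions 42–59 on the template; the primer anneals here to the top strand with its 3' end pointing upstream.
The product is the template from position 6 through 59 (54 bp).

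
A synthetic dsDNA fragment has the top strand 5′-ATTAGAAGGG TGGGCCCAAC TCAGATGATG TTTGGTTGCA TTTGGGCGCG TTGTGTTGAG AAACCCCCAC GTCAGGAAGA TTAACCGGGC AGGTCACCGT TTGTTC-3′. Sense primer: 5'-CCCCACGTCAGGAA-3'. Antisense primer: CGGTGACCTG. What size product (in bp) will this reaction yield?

35 bp

The forward primer matches the template at positions 65–78.
The reverse primer's reverse complement is CAGGTCACCG, which matches the template at positions 90–99.
Amplicon spans positions 65–99: 35 bp.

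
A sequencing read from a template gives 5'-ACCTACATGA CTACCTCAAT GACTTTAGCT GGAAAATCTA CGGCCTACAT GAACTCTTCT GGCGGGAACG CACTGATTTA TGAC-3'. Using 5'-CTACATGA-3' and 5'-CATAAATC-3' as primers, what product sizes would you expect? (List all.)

The forward primer CTACATGA matches the top strand at positions 3–10, 45–52.
The reverse primer's reverse complement is GATTTATG, matching at positions 75–82.
Each forward site pairs with the reverse site to give a product ending at position 82: sizes 80, 38 bp.

80 bp, 38 bp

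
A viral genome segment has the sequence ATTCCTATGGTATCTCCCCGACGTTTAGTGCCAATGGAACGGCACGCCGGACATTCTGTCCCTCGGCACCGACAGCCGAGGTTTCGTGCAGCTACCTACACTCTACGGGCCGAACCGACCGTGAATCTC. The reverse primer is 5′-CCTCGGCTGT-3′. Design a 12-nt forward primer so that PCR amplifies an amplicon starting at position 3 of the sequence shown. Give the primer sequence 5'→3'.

The reverse primer's reverse complement ACAGCCGAGG matches the template at positions 72–81; the product starts at position 3.
The forward primer is identical to the top strand over positions 3–14: TCCTATGGTATC.

5'-TCCTATGGTATC-3'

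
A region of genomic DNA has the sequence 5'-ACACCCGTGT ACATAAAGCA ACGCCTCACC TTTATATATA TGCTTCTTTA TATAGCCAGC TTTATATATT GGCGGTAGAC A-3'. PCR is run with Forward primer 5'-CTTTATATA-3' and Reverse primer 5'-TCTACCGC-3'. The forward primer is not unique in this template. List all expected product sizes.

50 bp, 34 bp, 20 bp

The forward primer CTTTATATA matches the top strand at positions 30–38, 46–54, 60–68.
The reverse primer's reverse complement is GCGGTAGA, matching at positions 72–79.
Each forward site pairs with the reverse site to give a product ending at position 79: sizes 50, 34, 20 bp.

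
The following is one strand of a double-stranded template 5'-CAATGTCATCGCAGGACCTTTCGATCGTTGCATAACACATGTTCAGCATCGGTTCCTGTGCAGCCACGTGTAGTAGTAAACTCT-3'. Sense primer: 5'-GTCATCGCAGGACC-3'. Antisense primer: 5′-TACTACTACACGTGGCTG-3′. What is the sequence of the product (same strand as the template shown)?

Scanning the template, GTCATCGCAGGACC occurs at positions 5–18; this primer anneals to the bottom strand there with its 3' end pointing downstream.
The reverse primer's reverse complement is CAGCCACGTGTAGTAGTA, which matches the template at positions 61–78.
The product is the template from position 5 through 78 (74 bp).

5'-GTCATCGCAGGACCTTTCGATCGTTGCATAACACATGTTCAGCATCGGTTCCTGTGCAGCCACGTGTAGTAGTA-3'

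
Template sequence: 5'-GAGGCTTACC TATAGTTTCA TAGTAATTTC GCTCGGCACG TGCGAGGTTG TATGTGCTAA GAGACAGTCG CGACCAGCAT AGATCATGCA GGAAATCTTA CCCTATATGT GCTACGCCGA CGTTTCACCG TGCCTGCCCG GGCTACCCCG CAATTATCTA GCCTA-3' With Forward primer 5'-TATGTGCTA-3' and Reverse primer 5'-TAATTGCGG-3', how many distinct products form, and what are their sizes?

Two products: 106 bp, 51 bp

The forward primer TATGTGCTA matches the top strand at positions 51–59, 106–114.
The reverse primer's reverse complement is CCGCAATTA, matching at positions 148–156.
Each forward site pairs with the reverse site to give a product ending at position 156: sizes 106, 51 bp.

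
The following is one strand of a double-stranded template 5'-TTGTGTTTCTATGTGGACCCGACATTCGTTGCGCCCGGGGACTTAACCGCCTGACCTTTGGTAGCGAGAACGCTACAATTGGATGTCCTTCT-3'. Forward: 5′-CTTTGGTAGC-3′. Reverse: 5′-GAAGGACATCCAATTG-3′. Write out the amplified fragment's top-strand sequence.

5'-CTTTGGTAGCGAGAACGCTACAATTGGATGTCCTTC-3'

Forward primer CTTTGGTAGC is found on the top strand at positions 56–65.
Reverse complement of the reverse primer: CAATTGGATGTCCTTC. This occurs on the top strand at positions 76–91.
The product is the template from position 56 through 91 (36 bp).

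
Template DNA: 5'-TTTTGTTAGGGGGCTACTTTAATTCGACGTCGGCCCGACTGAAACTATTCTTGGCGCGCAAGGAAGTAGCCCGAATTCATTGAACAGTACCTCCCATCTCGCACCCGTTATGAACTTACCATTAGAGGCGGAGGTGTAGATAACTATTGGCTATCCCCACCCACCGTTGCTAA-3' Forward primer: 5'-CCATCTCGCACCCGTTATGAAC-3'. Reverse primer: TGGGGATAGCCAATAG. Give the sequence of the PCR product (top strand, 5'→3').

5'-CCATCTCGCACCCGTTATGAACTTACCATTAGAGGCGGAGGTGTAGATAACTATTGGCTATCCCCA-3'

The forward primer matches the template at positions 94–115.
The reverse primer's reverse complement is CTATTGGCTATCCCCA, which matches the template at positions 144–159.
The product is the template from position 94 through 159 (66 bp).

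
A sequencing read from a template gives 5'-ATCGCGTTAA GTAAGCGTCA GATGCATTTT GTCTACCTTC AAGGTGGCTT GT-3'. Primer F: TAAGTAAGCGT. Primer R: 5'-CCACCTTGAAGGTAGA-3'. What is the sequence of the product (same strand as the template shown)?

The forward primer matches the template at positions 8–18.
Taking the reverse complement of CCACCTTGAAGGTAGA gives TCTACCTTCAAGGTGG, found at positions 32–47 on the template; the primer anneals here to the top strand with its 3' end pointing upstream.
The product is the template from position 8 through 47 (40 bp).

5'-TAAGTAAGCGTCAGATGCATTTTGTCTACCTTCAAGGTGG-3'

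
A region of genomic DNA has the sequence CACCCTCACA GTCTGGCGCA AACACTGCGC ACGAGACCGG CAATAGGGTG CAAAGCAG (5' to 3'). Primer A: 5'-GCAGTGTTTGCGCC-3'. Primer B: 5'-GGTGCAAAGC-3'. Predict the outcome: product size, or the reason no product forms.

Primer A (GCAGTGTTTGCGCC) has reverse complement GGCGCAAACACTGC, which matches the top strand at positions 15–28; primer A anneals to the top strand there with its 3' end pointing upstream toward position 15.
Primer B (GGTGCAAAGC) matches the top strand directly at positions 47–56; it anneals to the bottom strand with its 3' end pointing downstream toward position 56.
The 3' ends diverge (primer A extends toward position 1, primer B toward position 58), so the primers never converge on a shared product.

No product — the primers' 3' ends point away from each other.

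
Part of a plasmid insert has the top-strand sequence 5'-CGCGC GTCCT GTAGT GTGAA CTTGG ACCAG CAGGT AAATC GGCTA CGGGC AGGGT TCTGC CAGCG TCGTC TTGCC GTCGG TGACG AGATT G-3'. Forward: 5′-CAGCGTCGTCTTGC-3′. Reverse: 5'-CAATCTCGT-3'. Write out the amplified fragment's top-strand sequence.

The forward primer matches the template at positions 61–74.
Reverse complement of the reverse primer: ACGAGATTG. This occurs on the top strand at positions 83–91.
The product is the template from position 61 through 91 (31 bp).

5'-CAGCGTCGTCTTGCCGTCGGTGACGAGATTG-3'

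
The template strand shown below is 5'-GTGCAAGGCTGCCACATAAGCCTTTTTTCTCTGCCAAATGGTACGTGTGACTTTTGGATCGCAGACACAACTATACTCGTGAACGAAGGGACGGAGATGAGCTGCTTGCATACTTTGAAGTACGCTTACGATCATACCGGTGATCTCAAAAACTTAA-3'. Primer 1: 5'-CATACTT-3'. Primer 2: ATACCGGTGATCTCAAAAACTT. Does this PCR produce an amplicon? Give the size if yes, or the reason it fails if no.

No product — both primers anneal to the same strand and extend in the same direction.

Primer 1 (CATACTT) matches the top strand at positions 109–115 (3' end points downstream).
Primer 2 (ATACCGGTGATCTCAAAAACTT) also matches the top strand directly, at positions 134–155 — its reverse complement AAGTTTTTGAGATCACCGGTAT is not present.
Both primers anneal to the bottom strand with 3' ends pointing the same way, so neither can prime synthesis back toward the other.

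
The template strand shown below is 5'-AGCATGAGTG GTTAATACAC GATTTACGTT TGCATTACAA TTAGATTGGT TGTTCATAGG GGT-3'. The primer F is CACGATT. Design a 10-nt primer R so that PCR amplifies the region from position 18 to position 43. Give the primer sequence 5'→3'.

The product's 3' end on the top strand is position 43.
The reverse primer anneals to the top strand over positions 34–43, i.e. to ATTACAATTA.
Its sequence written 5'→3' is the reverse complement: TAATTGTAAT.

5'-TAATTGTAAT-3'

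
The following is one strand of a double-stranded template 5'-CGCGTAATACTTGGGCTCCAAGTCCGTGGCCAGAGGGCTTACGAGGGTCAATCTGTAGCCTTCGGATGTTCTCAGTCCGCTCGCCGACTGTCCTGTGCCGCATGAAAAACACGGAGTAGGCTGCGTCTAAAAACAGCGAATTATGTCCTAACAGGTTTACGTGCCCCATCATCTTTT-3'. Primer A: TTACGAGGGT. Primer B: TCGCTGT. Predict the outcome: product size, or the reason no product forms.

Primer A (TTACGAGGGT) matches the top strand at positions 39–48; it acts as a forward primer.
Primer B's reverse complement is ACAGCGA, matching the top strand at positions 133–139; it acts as a reverse primer.
The 3' ends face each other across positions 39–139, giving a 101 bp product.

Yes — a 101 bp product.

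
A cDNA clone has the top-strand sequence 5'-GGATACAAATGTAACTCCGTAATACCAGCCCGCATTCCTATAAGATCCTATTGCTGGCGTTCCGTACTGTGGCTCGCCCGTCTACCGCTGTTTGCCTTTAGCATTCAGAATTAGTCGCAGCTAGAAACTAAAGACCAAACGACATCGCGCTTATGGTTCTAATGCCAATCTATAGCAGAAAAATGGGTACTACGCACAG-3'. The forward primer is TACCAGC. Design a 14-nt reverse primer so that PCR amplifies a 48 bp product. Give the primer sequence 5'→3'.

5'-ACAGTACGGAACGC-3'

The forward primer binds at positions 23–29, so a 48 bp product ends at position 23 + 48 − 1 = 70.
The reverse primer anneals to the top strand over positions 57–70, i.e. to GCGTTCCGTACTGT.
Its sequence written 5'→3' is the reverse complement: ACAGTACGGAACGC.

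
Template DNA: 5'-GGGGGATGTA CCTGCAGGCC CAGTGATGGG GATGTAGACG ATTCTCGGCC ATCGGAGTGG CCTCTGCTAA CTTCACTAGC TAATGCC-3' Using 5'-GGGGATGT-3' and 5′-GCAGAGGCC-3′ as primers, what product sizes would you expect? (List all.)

66 bp, 40 bp

The forward primer GGGGATGT matches the top strand at positions 2–9, 28–35.
The reverse primer's reverse complement is GGCCTCTGC, matching at positions 59–67.
Each forward site pairs with the reverse site to give a product ending at position 67: sizes 66, 40 bp.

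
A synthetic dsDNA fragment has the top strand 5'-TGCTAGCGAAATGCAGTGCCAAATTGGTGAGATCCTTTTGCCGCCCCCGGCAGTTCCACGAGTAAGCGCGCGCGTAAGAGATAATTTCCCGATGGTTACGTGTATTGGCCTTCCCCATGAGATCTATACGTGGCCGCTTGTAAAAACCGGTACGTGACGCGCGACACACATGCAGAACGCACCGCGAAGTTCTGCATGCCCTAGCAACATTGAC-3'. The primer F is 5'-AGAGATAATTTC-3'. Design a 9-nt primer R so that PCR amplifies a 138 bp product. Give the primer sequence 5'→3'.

The forward primer binds at positions 77–88, so a 138 bp product ends at position 77 + 138 − 1 = 214.
The reverse primer anneals to the top strand over positions 206–214, i.e. to AACATTGAC.
Its sequence written 5'→3' is the reverse complement: GTCAATGTT.

5'-GTCAATGTT-3'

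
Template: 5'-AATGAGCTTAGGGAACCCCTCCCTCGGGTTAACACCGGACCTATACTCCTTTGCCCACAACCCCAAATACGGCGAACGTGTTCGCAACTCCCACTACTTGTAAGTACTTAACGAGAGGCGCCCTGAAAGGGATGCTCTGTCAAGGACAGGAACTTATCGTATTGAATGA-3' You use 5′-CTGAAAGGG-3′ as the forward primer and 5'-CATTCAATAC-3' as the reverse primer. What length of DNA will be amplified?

Forward primer CTGAAAGGG is found on the top strand at positions 123–131.
Reverse complement of the reverse primer: GTATTGAATG. This occurs on the top strand at positions 159–168.
The product runs from position 123 to position 168, so its length is 168 − 123 + 1 = 46 bp.

46 bp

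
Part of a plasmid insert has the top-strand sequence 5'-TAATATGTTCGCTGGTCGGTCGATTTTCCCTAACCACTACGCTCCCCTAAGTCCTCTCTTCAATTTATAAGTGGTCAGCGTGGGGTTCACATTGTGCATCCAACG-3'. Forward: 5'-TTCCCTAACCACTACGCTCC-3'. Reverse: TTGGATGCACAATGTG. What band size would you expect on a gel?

The forward primer matches the template at positions 26–45.
Taking the reverse complement of TTGGATGCACAATGTG gives CACATTGTGCATCCAA, found at positions 88–103 on the template; the primer anneals here to the top strand with its 3' end pointing upstream.
The product runs from position 26 to position 103, so its length is 103 − 26 + 1 = 78 bp.

78 bp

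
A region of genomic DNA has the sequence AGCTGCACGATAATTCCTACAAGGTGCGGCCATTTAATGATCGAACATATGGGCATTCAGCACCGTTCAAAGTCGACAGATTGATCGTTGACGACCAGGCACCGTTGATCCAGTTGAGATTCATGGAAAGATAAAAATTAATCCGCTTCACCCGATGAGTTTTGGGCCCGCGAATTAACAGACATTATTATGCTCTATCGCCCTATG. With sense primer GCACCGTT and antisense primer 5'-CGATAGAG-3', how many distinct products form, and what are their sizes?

Two products: 141 bp, 102 bp

The forward primer GCACCGTT matches the top strand at positions 60–67, 99–106.
The reverse primer's reverse complement is CTCTATCG, matching at positions 193–200.
Each forward site pairs with the reverse site to give a product ending at position 200: sizes 141, 102 bp.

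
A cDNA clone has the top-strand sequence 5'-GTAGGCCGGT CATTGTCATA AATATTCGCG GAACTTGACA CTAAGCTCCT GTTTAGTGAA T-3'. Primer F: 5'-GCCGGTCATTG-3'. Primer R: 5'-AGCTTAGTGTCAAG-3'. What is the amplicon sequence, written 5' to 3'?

Scanning the template, GCCGGTCATTG occurs at positions 5–15; this primer anneals to the bottom strand there with its 3' end pointing downstream.
The reverse primer's reverse complement is CTTGACACTAAGCT, which matches the template at positions 34–47.
The product is the template from position 5 through 47 (43 bp).

5'-GCCGGTCATTGTCATAAATATTCGCGGAACTTGACACTAAGCT-3'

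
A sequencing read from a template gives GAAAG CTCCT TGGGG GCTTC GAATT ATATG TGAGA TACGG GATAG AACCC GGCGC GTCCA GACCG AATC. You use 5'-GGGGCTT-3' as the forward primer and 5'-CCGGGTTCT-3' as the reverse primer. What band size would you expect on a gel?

40 bp

Forward primer GGGGCTT is found on the top strand at positions 13–19.
Reverse complement of the reverse primer: AGAACCCGG. This occurs on the top strand at positions 44–52.
Amplicon spans positions 13–52: 40 bp.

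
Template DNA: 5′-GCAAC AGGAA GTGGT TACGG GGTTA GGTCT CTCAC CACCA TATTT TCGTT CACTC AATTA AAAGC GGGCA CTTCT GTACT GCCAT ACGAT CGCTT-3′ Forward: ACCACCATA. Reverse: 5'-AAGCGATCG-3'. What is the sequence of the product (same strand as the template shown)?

The forward primer matches the template at positions 34–42.
Reverse complement of the reverse primer: CGATCGCTT. This occurs on the top strand at positions 87–95.
The product is the template from position 34 through 95 (62 bp).

5'-ACCACCATATTTTCGTTCACTCAATTAAAAGCGGGCACTTCTGTACTGCCATACGATCGCTT-3'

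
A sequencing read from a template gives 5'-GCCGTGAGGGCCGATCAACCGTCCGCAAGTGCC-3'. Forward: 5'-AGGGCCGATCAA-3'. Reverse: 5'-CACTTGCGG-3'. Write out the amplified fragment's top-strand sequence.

Scanning the template, AGGGCCGATCAA occurs at positions 7–18; this primer anneals to the bottom strand there with its 3' end pointing downstream.
Taking the reverse complement of CACTTGCGG gives CCGCAAGTG, found at positions 23–31 on the template; the primer anneals here to the top strand with its 3' end pointing upstream.
The product is the template from position 7 through 31 (25 bp).

5'-AGGGCCGATCAACCGTCCGCAAGTG-3'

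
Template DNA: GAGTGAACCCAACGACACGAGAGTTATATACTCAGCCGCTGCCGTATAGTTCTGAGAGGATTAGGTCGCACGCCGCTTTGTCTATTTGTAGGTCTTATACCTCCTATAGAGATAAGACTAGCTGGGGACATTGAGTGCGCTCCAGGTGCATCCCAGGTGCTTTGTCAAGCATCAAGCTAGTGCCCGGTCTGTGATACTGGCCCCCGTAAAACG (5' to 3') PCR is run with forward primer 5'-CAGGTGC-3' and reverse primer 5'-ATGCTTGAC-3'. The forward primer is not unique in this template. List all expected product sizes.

30 bp, 19 bp

The forward primer CAGGTGC matches the top strand at positions 143–149, 154–160.
The reverse primer's reverse complement is GTCAAGCAT, matching at positions 164–172.
Each forward site pairs with the reverse site to give a product ending at position 172: sizes 30, 19 bp.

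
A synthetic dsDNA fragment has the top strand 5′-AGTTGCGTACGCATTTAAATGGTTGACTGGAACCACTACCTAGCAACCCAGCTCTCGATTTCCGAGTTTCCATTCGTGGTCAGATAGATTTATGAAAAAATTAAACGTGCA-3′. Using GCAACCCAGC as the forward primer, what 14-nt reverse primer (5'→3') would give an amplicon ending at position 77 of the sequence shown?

The forward primer binds at positions 43–52; the product's 3' end on the top strand is position 77.
The reverse primer anneals to the top strand over positions 64–77, i.e. to GAGTTTCCATTCGT.
Its sequence written 5'→3' is the reverse complement: ACGAATGGAAACTC.

5'-ACGAATGGAAACTC-3'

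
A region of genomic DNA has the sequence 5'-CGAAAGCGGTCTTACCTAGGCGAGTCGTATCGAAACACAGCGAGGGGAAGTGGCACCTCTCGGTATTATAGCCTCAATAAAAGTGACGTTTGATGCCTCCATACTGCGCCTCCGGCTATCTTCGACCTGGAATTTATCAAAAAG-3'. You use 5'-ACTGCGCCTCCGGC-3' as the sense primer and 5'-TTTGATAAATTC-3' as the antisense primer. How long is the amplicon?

39 bp

The forward primer matches the template at positions 103–116.
Taking the reverse complement of TTTGATAAATTC gives GAATTTATCAAA, found at positions 130–141 on the template; the primer anneals here to the top strand with its 3' end pointing upstream.
Amplicon spans positions 103–141: 39 bp.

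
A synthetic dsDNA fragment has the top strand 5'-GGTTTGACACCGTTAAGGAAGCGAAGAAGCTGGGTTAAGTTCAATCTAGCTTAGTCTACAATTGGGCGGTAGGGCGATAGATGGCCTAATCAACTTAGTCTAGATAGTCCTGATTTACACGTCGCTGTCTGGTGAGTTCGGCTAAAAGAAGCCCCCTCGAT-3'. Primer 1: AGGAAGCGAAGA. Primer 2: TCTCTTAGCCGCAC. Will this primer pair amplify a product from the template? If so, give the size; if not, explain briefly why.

Primer 2 (TCTCTTAGCCGCAC) does not match the top strand, and its reverse complement GTGCGGCTAAGAGA does not match either.
With no annealing site for primer 2, no amplification occurs.

No product — primer 2 has no binding site in the template.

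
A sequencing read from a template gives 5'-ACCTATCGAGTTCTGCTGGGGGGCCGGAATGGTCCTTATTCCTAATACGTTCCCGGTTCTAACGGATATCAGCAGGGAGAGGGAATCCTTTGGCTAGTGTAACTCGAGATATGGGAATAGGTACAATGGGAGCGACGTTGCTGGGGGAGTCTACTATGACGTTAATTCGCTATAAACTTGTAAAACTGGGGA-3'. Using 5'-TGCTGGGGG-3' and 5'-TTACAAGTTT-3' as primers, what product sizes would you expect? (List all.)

The forward primer TGCTGGGGG matches the top strand at positions 14–22, 139–147.
The reverse primer's reverse complement is AAACTTGTAA, matching at positions 174–183.
Each forward site pairs with the reverse site to give a product ending at position 183: sizes 170, 45 bp.

170 bp, 45 bp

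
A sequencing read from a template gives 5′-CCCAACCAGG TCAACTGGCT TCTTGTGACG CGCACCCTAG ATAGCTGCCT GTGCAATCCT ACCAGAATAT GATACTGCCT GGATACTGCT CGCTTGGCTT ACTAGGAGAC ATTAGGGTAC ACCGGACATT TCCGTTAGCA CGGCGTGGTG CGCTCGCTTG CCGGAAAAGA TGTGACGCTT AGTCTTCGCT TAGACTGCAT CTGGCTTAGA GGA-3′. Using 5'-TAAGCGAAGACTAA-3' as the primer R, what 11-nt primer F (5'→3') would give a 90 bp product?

The reverse primer's reverse complement TTAGTCTTCGCTTA matches the template at positions 179–192, so the product ends at position 192.
A 90 bp product then starts at position 192 − 90 + 1 = 103.
The forward primer is identical to the top strand there: TAGGAGACATT.

5'-TAGGAGACATT-3'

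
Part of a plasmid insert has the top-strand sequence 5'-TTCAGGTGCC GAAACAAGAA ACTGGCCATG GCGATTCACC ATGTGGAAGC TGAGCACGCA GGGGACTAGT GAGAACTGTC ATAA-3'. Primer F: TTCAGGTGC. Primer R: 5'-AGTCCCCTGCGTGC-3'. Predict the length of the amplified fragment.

67 bp

Forward primer TTCAGGTGC is found on the top strand at positions 1–9.
Reverse complement of the reverse primer: GCACGCAGGGGACT. This occurs on the top strand at positions 54–67.
Amplicon spans positions 1–67: 67 bp.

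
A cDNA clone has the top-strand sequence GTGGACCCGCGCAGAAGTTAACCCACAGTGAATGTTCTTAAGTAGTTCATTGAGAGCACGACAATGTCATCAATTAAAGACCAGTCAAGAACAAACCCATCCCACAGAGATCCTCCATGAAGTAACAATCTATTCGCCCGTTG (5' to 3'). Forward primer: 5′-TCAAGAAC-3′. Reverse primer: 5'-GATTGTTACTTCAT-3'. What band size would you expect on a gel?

The forward primer matches the template at positions 85–92.
Taking the reverse complement of GATTGTTACTTCAT gives ATGAAGTAACAATC, found at positions 117–130 on the template; the primer anneals here to the top strand with its 3' end pointing upstream.
Product length = (reverse-primer end) − (forward-primer start) + 1 = 130 − 85 + 1 = 46 bp.

46 bp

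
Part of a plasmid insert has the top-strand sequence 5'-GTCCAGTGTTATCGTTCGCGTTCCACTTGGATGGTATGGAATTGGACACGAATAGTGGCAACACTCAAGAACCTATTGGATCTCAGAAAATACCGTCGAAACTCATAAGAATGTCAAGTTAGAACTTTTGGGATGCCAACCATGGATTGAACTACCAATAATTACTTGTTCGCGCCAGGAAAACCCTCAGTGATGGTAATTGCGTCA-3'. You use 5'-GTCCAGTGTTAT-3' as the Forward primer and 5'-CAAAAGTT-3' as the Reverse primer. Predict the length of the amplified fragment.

130 bp

The forward primer matches the template at positions 1–12.
Reverse complement of the reverse primer: AACTTTTG. This occurs on the top strand at positions 123–130.
Amplicon spans positions 1–130: 130 bp.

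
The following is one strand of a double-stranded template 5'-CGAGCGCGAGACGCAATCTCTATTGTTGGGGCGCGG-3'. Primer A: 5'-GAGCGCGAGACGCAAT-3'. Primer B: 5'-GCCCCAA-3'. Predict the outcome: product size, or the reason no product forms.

Yes — a 31 bp product.

Primer A (GAGCGCGAGACGCAAT) matches the top strand at positions 2–17; it acts as a forward primer.
Primer B's reverse complement is TTGGGGC, matching the top strand at positions 26–32; it acts as a reverse primer.
The 3' ends face each other across positions 2–32, giving a 31 bp product.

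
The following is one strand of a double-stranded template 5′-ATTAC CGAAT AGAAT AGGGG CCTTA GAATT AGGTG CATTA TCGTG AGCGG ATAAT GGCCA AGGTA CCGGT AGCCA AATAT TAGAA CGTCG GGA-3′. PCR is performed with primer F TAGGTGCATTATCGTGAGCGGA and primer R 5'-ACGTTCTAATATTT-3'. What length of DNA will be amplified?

59 bp

The forward primer matches the template at positions 30–51.
Taking the reverse complement of ACGTTCTAATATTT gives AAATATTAGAACGT, found at positions 75–88 on the template; the primer anneals here to the top strand with its 3' end pointing upstream.
The product runs from position 30 to position 88, so its length is 88 − 30 + 1 = 59 bp.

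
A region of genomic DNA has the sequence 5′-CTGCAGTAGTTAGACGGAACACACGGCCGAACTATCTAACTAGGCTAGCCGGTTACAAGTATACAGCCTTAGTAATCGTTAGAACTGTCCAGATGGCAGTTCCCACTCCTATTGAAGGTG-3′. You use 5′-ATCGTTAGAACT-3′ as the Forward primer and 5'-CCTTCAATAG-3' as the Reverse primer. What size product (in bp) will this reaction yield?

Forward primer ATCGTTAGAACT is found on the top strand at positions 75–86.
Reverse complement of the reverse primer: CTATTGAAGG. This occurs on the top strand at positions 109–118.
Product length = (reverse-primer end) − (forward-primer start) + 1 = 118 − 75 + 1 = 44 bp.

44 bp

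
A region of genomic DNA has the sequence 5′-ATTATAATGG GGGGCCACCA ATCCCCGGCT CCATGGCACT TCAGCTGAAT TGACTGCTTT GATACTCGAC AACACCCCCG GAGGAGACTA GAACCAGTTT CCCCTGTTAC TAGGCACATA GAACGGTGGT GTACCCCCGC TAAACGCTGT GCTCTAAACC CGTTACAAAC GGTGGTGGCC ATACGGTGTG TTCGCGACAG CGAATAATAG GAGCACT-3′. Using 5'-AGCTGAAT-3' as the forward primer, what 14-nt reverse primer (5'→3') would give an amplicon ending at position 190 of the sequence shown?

The forward primer binds at positions 43–50; the product's 3' end on the top strand is position 190.
The reverse primer anneals to the top strand over positions 177–190, i.e. to GGCCATACGGTGTG.
Its sequence written 5'→3' is the reverse complement: CACACCGTATGGCC.

5'-CACACCGTATGGCC-3'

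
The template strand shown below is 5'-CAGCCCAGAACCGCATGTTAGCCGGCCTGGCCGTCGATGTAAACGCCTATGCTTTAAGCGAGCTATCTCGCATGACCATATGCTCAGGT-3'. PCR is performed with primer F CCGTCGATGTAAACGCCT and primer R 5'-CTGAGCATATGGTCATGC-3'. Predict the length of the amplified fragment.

Forward primer CCGTCGATGTAAACGCCT is found on the top strand at positions 31–48.
Taking the reverse complement of CTGAGCATATGGTCATGC gives GCATGACCATATGCTCAG, found at positions 70–87 on the template; the primer anneals here to the top strand with its 3' end pointing upstream.
Product length = (reverse-primer end) − (forward-primer start) + 1 = 87 − 31 + 1 = 57 bp.

57 bp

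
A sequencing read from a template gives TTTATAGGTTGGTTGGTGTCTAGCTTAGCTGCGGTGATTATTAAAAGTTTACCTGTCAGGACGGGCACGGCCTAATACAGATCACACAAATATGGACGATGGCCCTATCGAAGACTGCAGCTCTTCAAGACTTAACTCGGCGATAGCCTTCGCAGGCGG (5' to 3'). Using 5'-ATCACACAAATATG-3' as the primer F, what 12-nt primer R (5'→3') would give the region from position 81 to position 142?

The product's 3' end on the top strand is position 142.
The reverse primer anneals to the top strand over positions 131–142, i.e. to CTTAACTCGGCG.
Its sequence written 5'→3' is the reverse complement: CGCCGAGTTAAG.

5'-CGCCGAGTTAAG-3'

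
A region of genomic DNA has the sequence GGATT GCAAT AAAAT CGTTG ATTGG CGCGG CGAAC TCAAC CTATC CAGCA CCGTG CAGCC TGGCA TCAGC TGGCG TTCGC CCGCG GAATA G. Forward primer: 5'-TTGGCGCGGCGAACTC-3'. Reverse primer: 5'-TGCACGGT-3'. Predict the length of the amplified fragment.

36 bp

The forward primer matches the template at positions 22–37.
Reverse complement of the reverse primer: ACCGTGCA. This occurs on the top strand at positions 50–57.
Product length = (reverse-primer end) − (forward-primer start) + 1 = 57 − 22 + 1 = 36 bp.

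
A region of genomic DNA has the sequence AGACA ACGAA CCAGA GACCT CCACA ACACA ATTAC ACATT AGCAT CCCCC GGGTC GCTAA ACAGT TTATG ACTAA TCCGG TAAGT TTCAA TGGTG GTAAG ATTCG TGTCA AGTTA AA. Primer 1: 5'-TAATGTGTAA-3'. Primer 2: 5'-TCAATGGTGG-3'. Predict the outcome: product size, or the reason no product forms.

No product — the primers' 3' ends point away from each other.

Primer 1 (TAATGTGTAA) has reverse complement TTACACATTA, which matches the top strand at positions 32–41; primer 1 anneals to the top strand there with its 3' end pointing upstream toward position 32.
Primer 2 (TCAATGGTGG) matches the top strand directly at positions 87–96; it anneals to the bottom strand with its 3' end pointing downstream toward position 96.
The 3' ends diverge (primer 1 extends toward position 1, primer 2 toward position 117), so the primers never converge on a shared product.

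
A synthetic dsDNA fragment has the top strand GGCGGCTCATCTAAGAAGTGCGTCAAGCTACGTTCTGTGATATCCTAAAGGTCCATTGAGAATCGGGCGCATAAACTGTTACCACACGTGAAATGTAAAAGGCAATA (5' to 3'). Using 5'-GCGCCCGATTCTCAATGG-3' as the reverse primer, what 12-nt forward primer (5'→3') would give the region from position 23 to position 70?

The reverse primer's reverse complement CCATTGAGAATCGGGCGC matches the template at positions 53–70; the product starts at position 23.
The forward primer is identical to the top strand over positions 23–34: TCAAGCTACGTT.

5'-TCAAGCTACGTT-3'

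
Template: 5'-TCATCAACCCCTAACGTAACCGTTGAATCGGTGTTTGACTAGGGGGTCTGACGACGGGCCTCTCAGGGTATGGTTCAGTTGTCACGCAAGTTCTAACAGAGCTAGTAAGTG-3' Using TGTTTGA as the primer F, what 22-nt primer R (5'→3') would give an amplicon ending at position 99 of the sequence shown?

The forward primer binds at positions 32–38; the product's 3' end on the top strand is position 99.
The reverse primer anneals to the top strand over positions 78–99, i.e. to GTTGTCACGCAAGTTCTAACAG.
Its sequence written 5'→3' is the reverse complement: CTGTTAGAACTTGCGTGACAAC.

5'-CTGTTAGAACTTGCGTGACAAC-3'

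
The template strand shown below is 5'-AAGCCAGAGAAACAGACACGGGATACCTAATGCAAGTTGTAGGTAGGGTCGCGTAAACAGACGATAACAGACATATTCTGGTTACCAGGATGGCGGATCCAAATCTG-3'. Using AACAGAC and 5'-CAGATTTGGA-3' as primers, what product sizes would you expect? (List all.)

97 bp, 52 bp, 42 bp

The forward primer AACAGAC matches the top strand at positions 11–17, 56–62, 66–72.
The reverse primer's reverse complement is TCCAAATCTG, matching at positions 98–107.
Each forward site pairs with the reverse site to give a product ending at position 107: sizes 97, 52, 42 bp.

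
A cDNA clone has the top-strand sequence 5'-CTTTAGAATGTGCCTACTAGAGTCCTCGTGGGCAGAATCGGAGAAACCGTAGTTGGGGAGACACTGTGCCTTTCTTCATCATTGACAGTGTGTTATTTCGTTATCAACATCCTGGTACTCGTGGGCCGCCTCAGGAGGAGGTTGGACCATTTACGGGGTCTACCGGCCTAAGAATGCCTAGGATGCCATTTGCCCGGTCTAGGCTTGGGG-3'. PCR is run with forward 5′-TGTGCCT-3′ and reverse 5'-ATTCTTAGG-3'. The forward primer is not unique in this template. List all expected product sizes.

The forward primer TGTGCCT matches the top strand at positions 9–15, 65–71.
The reverse primer's reverse complement is CCTAAGAAT, matching at positions 167–175.
Each forward site pairs with the reverse site to give a product ending at position 175: sizes 167, 111 bp.

167 bp, 111 bp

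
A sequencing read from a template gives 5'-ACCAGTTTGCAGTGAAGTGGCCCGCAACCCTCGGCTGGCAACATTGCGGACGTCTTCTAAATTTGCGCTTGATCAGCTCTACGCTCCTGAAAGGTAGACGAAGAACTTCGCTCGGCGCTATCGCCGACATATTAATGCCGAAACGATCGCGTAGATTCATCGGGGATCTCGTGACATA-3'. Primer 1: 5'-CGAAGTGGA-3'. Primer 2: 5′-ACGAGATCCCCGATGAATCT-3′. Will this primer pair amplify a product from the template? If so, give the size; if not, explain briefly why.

Primer 1 (CGAAGTGGA) does not match the top strand, and its reverse complement TCCACTTCG does not match either.
With no annealing site for primer 1, no amplification occurs.

No product — primer 1 has no binding site in the template.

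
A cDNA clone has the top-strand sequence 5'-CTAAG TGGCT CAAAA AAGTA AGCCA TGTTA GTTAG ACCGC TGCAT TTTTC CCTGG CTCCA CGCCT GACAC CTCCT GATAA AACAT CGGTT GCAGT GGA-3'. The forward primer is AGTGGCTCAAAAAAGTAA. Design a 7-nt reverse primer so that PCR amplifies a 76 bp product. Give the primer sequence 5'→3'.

5'-TATCAGG-3'

The forward primer binds at positions 4–21, so a 76 bp product ends at position 4 + 76 − 1 = 79.
The reverse primer anneals to the top strand over positions 73–79, i.e. to CCTGATA.
Its sequence written 5'→3' is the reverse complement: TATCAGG.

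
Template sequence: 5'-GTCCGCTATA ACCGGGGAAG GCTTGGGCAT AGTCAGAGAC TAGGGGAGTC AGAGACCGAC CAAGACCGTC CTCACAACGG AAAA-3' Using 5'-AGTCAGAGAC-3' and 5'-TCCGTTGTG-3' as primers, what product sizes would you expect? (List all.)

51 bp, 35 bp

The forward primer AGTCAGAGAC matches the top strand at positions 31–40, 47–56.
The reverse primer's reverse complement is CACAACGGA, matching at positions 73–81.
Each forward site pairs with the reverse site to give a product ending at position 81: sizes 51, 35 bp.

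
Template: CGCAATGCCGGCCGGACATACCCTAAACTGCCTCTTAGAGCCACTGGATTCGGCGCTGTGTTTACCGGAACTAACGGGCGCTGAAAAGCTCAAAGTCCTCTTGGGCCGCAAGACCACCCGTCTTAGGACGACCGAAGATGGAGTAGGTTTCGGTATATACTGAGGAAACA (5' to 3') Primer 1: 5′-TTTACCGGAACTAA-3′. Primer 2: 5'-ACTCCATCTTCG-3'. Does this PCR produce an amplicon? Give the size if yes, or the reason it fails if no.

Primer 1 (TTTACCGGAACTAA) matches the top strand at positions 61–74; it acts as a forward primer.
Primer 2's reverse complement is CGAAGATGGAGT, matching the top strand at positions 133–144; it acts as a reverse primer.
The 3' ends face each other across positions 61–144, giving an 84 bp product.

Yes — an 84 bp product.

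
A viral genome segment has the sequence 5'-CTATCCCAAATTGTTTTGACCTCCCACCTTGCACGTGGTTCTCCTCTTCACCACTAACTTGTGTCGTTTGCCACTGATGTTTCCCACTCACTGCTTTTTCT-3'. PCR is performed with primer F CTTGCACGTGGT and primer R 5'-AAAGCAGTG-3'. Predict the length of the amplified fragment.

Scanning the template, CTTGCACGTGGT occurs at positions 28–39; this primer anneals to the bottom strand there with its 3' end pointing downstream.
The reverse primer's reverse complement is CACTGCTTT, which matches the template at positions 89–97.
Product length = (reverse-primer end) − (forward-primer start) + 1 = 97 − 28 + 1 = 70 bp.

70 bp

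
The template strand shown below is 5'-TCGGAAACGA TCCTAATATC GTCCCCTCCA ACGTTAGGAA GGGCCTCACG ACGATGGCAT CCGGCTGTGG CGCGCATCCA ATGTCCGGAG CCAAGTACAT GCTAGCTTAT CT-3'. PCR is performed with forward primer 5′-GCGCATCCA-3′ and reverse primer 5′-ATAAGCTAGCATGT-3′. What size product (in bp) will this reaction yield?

39 bp

The forward primer matches the template at positions 72–80.
Taking the reverse complement of ATAAGCTAGCATGT gives ACATGCTAGCTTAT, found at positions 97–110 on the template; the primer anneals here to the top strand with its 3' end pointing upstream.
The product runs from position 72 to position 110, so its length is 110 − 72 + 1 = 39 bp.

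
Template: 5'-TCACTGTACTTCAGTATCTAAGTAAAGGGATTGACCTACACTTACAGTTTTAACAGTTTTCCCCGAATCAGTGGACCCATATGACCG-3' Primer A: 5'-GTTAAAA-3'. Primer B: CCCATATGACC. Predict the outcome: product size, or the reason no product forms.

No product — the primers' 3' ends point away from each other.

Primer A (GTTAAAA) has reverse complement TTTTAAC, which matches the top strand at positions 48–54; primer A anneals to the top strand there with its 3' end pointing upstream toward position 48.
Primer B (CCCATATGACC) matches the top strand directly at positions 76–86; it anneals to the bottom strand with its 3' end pointing downstream toward position 86.
The 3' ends diverge (primer A extends toward position 1, primer B toward position 87), so the primers never converge on a shared product.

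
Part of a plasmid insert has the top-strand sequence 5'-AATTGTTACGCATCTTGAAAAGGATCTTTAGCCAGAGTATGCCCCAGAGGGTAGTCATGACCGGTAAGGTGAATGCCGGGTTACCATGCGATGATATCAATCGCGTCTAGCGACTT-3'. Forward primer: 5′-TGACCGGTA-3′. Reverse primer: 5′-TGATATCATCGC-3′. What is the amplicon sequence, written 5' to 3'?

Scanning the template, TGACCGGTA occurs at positions 58–66; this primer anneals to the bottom strand there with its 3' end pointing downstream.
The reverse primer's reverse complement is GCGATGATATCA, which matches the template at positions 88–99.
The product is the template from position 58 through 99 (42 bp).

5'-TGACCGGTAAGGTGAATGCCGGGTTACCATGCGATGATATCA-3'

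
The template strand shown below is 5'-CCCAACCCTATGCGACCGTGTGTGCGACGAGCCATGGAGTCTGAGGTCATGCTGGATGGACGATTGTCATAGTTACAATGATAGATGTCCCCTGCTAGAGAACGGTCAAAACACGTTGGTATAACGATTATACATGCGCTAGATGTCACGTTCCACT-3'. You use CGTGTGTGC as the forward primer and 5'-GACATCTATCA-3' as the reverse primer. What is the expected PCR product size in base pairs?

The forward primer matches the template at positions 17–25.
The reverse primer's reverse complement is TGATAGATGTC, which matches the template at positions 79–89.
Amplicon spans positions 17–89: 73 bp.

73 bp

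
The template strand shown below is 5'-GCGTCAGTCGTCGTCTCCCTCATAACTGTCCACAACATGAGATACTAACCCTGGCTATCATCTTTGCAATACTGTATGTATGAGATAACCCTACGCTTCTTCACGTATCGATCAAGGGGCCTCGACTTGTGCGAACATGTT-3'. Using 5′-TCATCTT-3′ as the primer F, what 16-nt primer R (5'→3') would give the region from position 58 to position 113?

5'-GATCGATACGTGAAGA-3'

The product's 3' end on the top strand is position 113.
The reverse primer anneals to the top strand over positions 98–113, i.e. to TCTTCACGTATCGATC.
Its sequence written 5'→3' is the reverse complement: GATCGATACGTGAAGA.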